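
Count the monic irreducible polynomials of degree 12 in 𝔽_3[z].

By the necklace-counting formula, N_3(12) = (1/12) Σ_{d|12} μ(12/d)·3^d.
Divisors of 12: 1, 2, 3, 4, 6, 12; μ(12/d) for each: 0, 1, 0, -1, -1, 1.
Σ = 3^2 − 3^4 − 3^6 + 3^12 = 530640.
N = 530640/12 = 44220.

44220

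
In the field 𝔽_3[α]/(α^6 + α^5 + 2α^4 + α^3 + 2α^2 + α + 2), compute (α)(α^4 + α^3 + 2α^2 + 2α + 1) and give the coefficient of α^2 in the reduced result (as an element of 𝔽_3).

Multiply in 𝔽_3[α]: (α)·(α^4 + α^3 + 2α^2 + 2α + 1) = α^5 + α^4 + 2α^3 + 2α^2 + α.
Reduced: α^5 + α^4 + 2α^3 + 2α^2 + α.

2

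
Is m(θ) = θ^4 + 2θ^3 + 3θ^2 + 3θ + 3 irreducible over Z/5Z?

Yes

Check for roots in Z/5Z: m(0) = 3; m(1) = 2; m(2) = 3; m(3) = 4; m(4) = 2.
No roots, so no linear factors.
Degree-2 irreducible divisors: test the 10 monic irreducibles of degree 2 over GF(5).
None of them divide m (all give nonzero remainder).
No irreducible factor of degree ≤ 2 exists, so m is irreducible over GF(5).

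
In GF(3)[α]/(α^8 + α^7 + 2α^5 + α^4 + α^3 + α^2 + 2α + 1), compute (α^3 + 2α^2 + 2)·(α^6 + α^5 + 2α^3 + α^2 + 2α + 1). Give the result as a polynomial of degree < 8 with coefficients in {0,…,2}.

Multiply in GF(3)[α]: (α^3 + 2α^2 + 2)·(α^6 + α^5 + 2α^3 + α^2 + 2α + 1) = α^9 + 2α^7 + α^6 + α^5 + α^4 + α^2 + α + 2.
Reduce using α^8 ≡ 2α^7 + α^5 + 2α^4 + 2α^3 + 2α^2 + α + 2 (mod α^8 + α^7 + 2α^5 + α^4 + α^3 + α^2 + 2α + 1).
Reduced: 2α^6 + 2α^5 + α^4 + 2α.

2α^6 + 2α^5 + α^4 + 2α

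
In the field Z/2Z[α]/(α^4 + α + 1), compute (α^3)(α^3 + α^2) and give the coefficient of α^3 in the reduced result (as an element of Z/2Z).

Multiply in Z/2Z[α]: (α^3)·(α^3 + α^2) = α^6 + α^5.
Reduce using α^4 ≡ α + 1 (mod α^4 + α + 1).
Reduced: α^3 + α.

1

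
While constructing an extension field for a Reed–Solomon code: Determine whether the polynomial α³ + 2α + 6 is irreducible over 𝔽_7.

Write h(α) = α³ + 2α + 6.
Check for roots in 𝔽_7: h(0) = 6; h(1) = 2; h(2) = 4; h(3) = 4; h(4) = 1; h(5) = 1; h(6) = 3.
No roots. A degree-3 polynomial over a field with no linear factor is irreducible.

Yes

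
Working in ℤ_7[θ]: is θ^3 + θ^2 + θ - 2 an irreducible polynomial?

Write P(θ) = θ^3 + θ^2 + θ - 2.
Check for roots in ℤ_7: P(0) = 5; P(1) = 1; P(2) = 5; P(3) = 2; P(4) = 5; P(5) = 6; P(6) = 4.
No roots. A degree-3 polynomial over a field with no linear factor is irreducible.

Yes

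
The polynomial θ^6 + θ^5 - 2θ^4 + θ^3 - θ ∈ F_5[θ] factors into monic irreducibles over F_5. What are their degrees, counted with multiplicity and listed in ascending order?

Write f(θ) = θ^6 + θ^5 - 2θ^4 + θ^3 - θ.
Roots in F_5: f(0) = 0 → root; f(1) = 0 → root; f(2) = 0 → root; f(3) = 4; f(4) = 3.
Linear factors from roots: (θ), (θ - 1), (θ - 2).
Complete factorization: f(θ) = (θ)·(θ - 2)·(θ - 1)^2·(θ^2 - 2).
Factor degrees with multiplicity: 1 + 1 + 1 + 1 + 2 = 6.

1, 1, 1, 1, 2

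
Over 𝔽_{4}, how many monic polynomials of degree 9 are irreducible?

29120

The number of monic irreducibles of degree 9 over GF(4) is (1/9)·Σ_{d∣9} μ(9/d) 4^d.
Divisors of 9: 1, 3, 9; μ(9/d) for each: 0, -1, 1.
Σ = − 4^3 + 4^9 = 262080.
N = 262080/9 = 29120.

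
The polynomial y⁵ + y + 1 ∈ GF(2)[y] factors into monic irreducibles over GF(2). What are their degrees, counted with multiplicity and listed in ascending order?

2, 3

Write g(y) = y⁵ + y + 1.
Roots in GF(2): g(0) = 1; g(1) = 1.
Complete factorization: g(y) = (y² + y + 1)·(y³ + y² + 1).
Factor degrees with multiplicity: 2 + 3 = 5.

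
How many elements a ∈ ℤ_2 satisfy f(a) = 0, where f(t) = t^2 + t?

2

Evaluate at each of the 2 elements of ℤ_2:
f(0) = 0 → root; f(1) = 0 → root.
Roots: {0, 1}.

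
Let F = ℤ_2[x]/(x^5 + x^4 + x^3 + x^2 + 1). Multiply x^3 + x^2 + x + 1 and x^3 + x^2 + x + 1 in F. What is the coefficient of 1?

Multiply in ℤ_2[x]: (x^3 + x^2 + x + 1)·(x^3 + x^2 + x + 1) = x^6 + x^4 + x^2 + 1.
Reduce using x^5 ≡ x^4 + x^3 + x^2 + 1 (mod x^5 + x^4 + x^3 + x^2 + 1).
Reduced: x^4 + x.

0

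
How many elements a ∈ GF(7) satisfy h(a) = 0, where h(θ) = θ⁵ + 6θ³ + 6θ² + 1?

Evaluate at each of the 7 elements of GF(7):
h(0) = 1; h(1) = 0 → root; h(2) = 0 → root; h(3) = 5; h(4) = 0 → root; h(5) = 1; h(6) = 0 → root.
Roots: {1, 2, 4, 6}.

4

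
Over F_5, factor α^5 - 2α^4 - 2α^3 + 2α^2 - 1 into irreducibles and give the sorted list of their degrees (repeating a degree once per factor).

1, 2, 2

Write h(α) = α^5 - 2α^4 - 2α^3 + 2α^2 - 1.
Roots in F_5: h(0) = 4; h(1) = 3; h(2) = 1; h(3) = 4; h(4) = 0 → root.
Linear factors from roots: (α + 1).
Complete factorization: h(α) = (α + 1)·(α^2 - 2)·(α^2 + 2α - 2).
Factor degrees with multiplicity: 1 + 2 + 2 = 5.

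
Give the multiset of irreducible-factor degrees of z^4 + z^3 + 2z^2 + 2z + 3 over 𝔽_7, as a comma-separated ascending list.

4

Write g(z) = z^4 + z^3 + 2z^2 + 2z + 3.
Complete factorization: g(z) = (z^4 + z^3 + 2z^2 + 2z + 3).
Factor degrees with multiplicity: 4 = 4.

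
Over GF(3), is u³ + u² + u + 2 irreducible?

Write f(u) = u³ + u² + u + 2.
Check for roots in GF(3): f(0) = 2; f(1) = 2; f(2) = 1.
No roots. A degree-3 polynomial over a field with no linear factor is irreducible.

Yes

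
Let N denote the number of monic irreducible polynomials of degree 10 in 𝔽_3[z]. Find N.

Gauss's count: N_{3}(10) = (1/10) Σ_{d|10} μ(10/d)·3^d.
Divisors of 10: 1, 2, 5, 10; μ(10/d) for each: 1, -1, -1, 1.
Σ = 3^1 − 3^2 − 3^5 + 3^10 = 58800.
N = 58800/10 = 5880.

5880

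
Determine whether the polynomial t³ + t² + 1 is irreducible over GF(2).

Write h(t) = t³ + t² + 1.
Check for roots in GF(2): h(0) = 1; h(1) = 1.
No roots. A degree-3 polynomial over a field with no linear factor is irreducible.

Yes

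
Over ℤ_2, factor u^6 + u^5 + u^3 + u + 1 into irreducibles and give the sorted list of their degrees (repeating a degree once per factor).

2, 2, 2

Write g(u) = u^6 + u^5 + u^3 + u + 1.
Roots in ℤ_2: g(0) = 1; g(1) = 1.
Complete factorization: g(u) = (u^2 + u + 1)^3.
Factor degrees with multiplicity: 2 + 2 + 2 = 6.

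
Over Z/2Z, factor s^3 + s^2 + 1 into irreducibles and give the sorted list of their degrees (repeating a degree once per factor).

Write h(s) = s^3 + s^2 + 1.
Roots in Z/2Z: h(0) = 1; h(1) = 1.
Complete factorization: h(s) = (s^3 + s^2 + 1).
Factor degrees with multiplicity: 3 = 3.

3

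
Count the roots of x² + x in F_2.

Write P(x) = x² + x.
Evaluate at each of the 2 elements of F_2:
P(0) = 0 → root; P(1) = 0 → root.
Roots: {0, 1}.

2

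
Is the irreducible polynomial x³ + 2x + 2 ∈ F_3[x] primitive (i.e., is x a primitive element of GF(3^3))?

Write f(x) = x³ + 2x + 2.
|GF(3^3)^×| = 3^3 − 1 = 26. Prime factorization: 26 = 2·13.
f is primitive ⇔ x has order 26 in GF(3)[x]/(f), i.e. x^(26/q) ≠ 1 for each prime q | 26.
x^(13) mod f = 1
x^(2) mod f = x².
Since x^(13) = 1, the order of x divides 13 < 26; not primitive.

No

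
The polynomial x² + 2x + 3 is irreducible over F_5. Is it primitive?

Write f(x) = x² + 2x + 3.
|GF(5^2)^×| = 5^2 − 1 = 24. Prime factorization: 24 = 2^3·3.
f is primitive ⇔ x has order 24 in GF(5)[x]/(f), i.e. x^(24/q) ≠ 1 for each prime q | 24.
x^(12) mod f = 4.
x^(8) mod f = 4x + 1.
None equal 1, so x has full order 24; f is primitive.

Yes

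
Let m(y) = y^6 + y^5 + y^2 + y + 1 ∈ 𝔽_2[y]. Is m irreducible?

Check for roots in 𝔽_2: m(0) = 1; m(1) = 1.
No roots, so no linear factors.
Monic irreducibles of degree 2 over GF(2): y^2 + y + 1.
None of them divide m (all give nonzero remainder).
Monic irreducibles of degree 3 over GF(2): y^3 + y + 1, y^3 + y^2 + 1.
None of them divide m (all give nonzero remainder).
No irreducible factor of degree ≤ 3 exists, so m is irreducible over GF(2).

Yes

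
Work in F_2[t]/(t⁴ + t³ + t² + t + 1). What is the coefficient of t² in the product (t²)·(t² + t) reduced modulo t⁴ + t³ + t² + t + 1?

Multiply in F_2[t]: (t²)·(t² + t) = t⁴ + t³.
Reduce using t⁴ ≡ t³ + t² + t + 1 (mod t⁴ + t³ + t² + t + 1).
Reduced: t² + t + 1.

1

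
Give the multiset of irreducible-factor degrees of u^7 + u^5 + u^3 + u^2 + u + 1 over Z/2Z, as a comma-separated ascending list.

Write h(u) = u^7 + u^5 + u^3 + u^2 + u + 1.
Roots in Z/2Z: h(0) = 1; h(1) = 0 → root.
Linear factors from roots: (u + 1).
Complete factorization: h(u) = (u + 1)^2·(u^2 + u + 1)·(u^3 + u^2 + 1).
Factor degrees with multiplicity: 1 + 1 + 2 + 3 = 7.

1, 1, 2, 3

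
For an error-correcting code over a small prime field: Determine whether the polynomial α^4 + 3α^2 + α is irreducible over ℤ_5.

Write g(α) = α^4 + 3α^2 + α.
Check for roots in ℤ_5: g(0) = 0 → root; g(1) = 0 → root; g(2) = 0 → root; g(3) = 1; g(4) = 3.
g(0) = 0, so (α) divides g(α); g is reducible.

No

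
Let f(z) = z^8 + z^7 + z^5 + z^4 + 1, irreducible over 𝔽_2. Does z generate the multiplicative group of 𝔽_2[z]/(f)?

|GF(2^8)^×| = 2^8 − 1 = 255. Prime factorization: 255 = 3·5·17.
f is primitive ⇔ z has order 255 in GF(2)[z]/(f), i.e. z^(255/q) ≠ 1 for each prime q | 255.
z^(85) mod f = z^7 + z^6 + z^3 + z^2 + 1.
z^(51) mod f = 1
z^(15) mod f = z^5 + z^4 + z + 1.
Since z^(51) = 1, the order of z divides 51 < 255; not primitive.

No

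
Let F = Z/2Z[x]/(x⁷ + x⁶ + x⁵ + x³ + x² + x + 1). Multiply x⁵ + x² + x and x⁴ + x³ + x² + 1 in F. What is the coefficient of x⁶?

Multiply in Z/2Z[x]: (x⁵ + x² + x)·(x⁴ + x³ + x² + 1) = x⁹ + x⁸ + x⁷ + x⁶ + x⁵ + x³ + x² + x.
Reduce using x⁷ ≡ x⁶ + x⁵ + x³ + x² + x + 1 (mod x⁷ + x⁶ + x⁵ + x³ + x² + x + 1).
Reduced: x⁶ + x⁴ + x.

1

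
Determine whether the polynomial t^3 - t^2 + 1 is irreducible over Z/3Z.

Yes

Write f(t) = t^3 - t^2 + 1.
Check for roots in Z/3Z: f(0) = 1; f(1) = 1; f(2) = 2.
No roots. A degree-3 polynomial over a field with no linear factor is irreducible.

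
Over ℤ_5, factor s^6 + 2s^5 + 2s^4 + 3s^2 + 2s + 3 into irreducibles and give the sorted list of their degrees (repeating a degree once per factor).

Write g(s) = s^6 + 2s^5 + 2s^4 + 3s^2 + 2s + 3.
Roots in ℤ_5: g(0) = 3; g(1) = 3; g(2) = 4; g(3) = 3; g(4) = 0 → root.
Linear factors from roots: (s + 1).
Complete factorization: g(s) = (s + 1)·(s^2 + 3)·(s^3 + s^2 + 3s + 1).
Factor degrees with multiplicity: 1 + 2 + 3 = 6.

1, 2, 3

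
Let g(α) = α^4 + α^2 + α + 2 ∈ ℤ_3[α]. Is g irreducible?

No

Check for roots in ℤ_3: g(0) = 2; g(1) = 2; g(2) = 0 → root.
g(2) = 0, so (α − 2) divides g(α); g is reducible.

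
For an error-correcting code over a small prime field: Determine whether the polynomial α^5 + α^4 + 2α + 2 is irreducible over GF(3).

Write f(α) = α^5 + α^4 + 2α + 2.
Check for roots in GF(3): f(0) = 2; f(1) = 0 → root; f(2) = 0 → root.
f(1) = 0, so (α − 1) divides f(α); f is reducible.

No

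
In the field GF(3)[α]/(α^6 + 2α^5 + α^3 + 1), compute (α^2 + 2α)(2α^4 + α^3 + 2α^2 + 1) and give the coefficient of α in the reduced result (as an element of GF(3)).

2

Multiply in GF(3)[α]: (α^2 + 2α)·(2α^4 + α^3 + 2α^2 + 1) = 2α^6 + 2α^5 + α^4 + α^3 + α^2 + 2α.
Reduce using α^6 ≡ α^5 + 2α^3 + 2 (mod α^6 + 2α^5 + α^3 + 1).
Reduced: α^5 + α^4 + 2α^3 + α^2 + 2α + 1.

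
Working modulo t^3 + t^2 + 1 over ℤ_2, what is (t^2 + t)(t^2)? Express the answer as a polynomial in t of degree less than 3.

t

Multiply in ℤ_2[t]: (t^2 + t)·(t^2) = t^4 + t^3.
Reduce using t^3 ≡ t^2 + 1 (mod t^3 + t^2 + 1).
Reduced: t.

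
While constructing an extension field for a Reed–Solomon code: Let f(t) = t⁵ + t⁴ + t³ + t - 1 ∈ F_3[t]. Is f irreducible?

Check for roots in F_3: f(0) = 2; f(1) = 0 → root; f(2) = 0 → root.
f(1) = 0, so (t − 1) divides f(t); f is reducible.

No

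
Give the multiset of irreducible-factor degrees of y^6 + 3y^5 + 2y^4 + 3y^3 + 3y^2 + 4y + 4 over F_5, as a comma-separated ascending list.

Write h(y) = y^6 + 3y^5 + 2y^4 + 3y^3 + 3y^2 + 4y + 4.
Roots in F_5: h(0) = 4; h(1) = 0 → root; h(2) = 0 → root; h(3) = 4; h(4) = 0 → root.
Linear factors from roots: (y + 4), (y + 3), (y + 1).
Complete factorization: h(y) = (y + 1)·(y + 3)·(y + 4)·(y^3 + 3y + 2).
Factor degrees with multiplicity: 1 + 1 + 1 + 3 = 6.

1, 1, 1, 3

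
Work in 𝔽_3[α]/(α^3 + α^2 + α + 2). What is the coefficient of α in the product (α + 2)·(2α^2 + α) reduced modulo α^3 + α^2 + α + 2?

Multiply in 𝔽_3[α]: (α + 2)·(2α^2 + α) = 2α^3 + 2α^2 + 2α.
Reduce using α^3 ≡ 2α^2 + 2α + 1 (mod α^3 + α^2 + α + 2).
Reduced: 2.

0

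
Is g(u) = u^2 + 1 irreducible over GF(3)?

Check for roots in GF(3): g(0) = 1; g(1) = 2; g(2) = 2.
No roots. A degree-2 polynomial over a field with no linear factor is irreducible.

Yes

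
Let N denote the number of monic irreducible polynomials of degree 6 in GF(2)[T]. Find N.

By the necklace-counting formula, N_2(6) = (1/6) Σ_{d|6} μ(6/d)·2^d.
Divisors of 6: 1, 2, 3, 6; μ(6/d) for each: 1, -1, -1, 1.
Σ = 2^1 − 2^2 − 2^3 + 2^6 = 54.
N = 54/6 = 9.

9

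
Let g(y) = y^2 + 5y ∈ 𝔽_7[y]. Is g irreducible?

Check for roots in 𝔽_7: g(0) = 0 → root; g(1) = 6; g(2) = 0 → root; g(3) = 3; g(4) = 1; g(5) = 1; g(6) = 3.
g(0) = 0, so (y) divides g(y); g is reducible.

No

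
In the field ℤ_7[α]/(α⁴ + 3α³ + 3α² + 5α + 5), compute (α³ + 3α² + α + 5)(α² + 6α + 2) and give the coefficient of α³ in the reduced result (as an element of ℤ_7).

Multiply in ℤ_7[α]: (α³ + 3α² + α + 5)·(α² + 6α + 2) = α⁵ + 2α⁴ + 3α² + 4α + 3.
Reduce using α⁴ ≡ 4α³ + 4α² + 2α + 2 (mod α⁴ + 3α³ + 3α² + 5α + 5).
Reduced: α² + 4α + 1.

0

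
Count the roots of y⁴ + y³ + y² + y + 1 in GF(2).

0

Write f(y) = y⁴ + y³ + y² + y + 1.
Evaluate at each of the 2 elements of GF(2):
f(0) = 1; f(1) = 1.
No element is a root.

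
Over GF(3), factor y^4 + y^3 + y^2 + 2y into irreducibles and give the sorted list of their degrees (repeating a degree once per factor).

Write f(y) = y^4 + y^3 + y^2 + 2y.
Roots in GF(3): f(0) = 0 → root; f(1) = 2; f(2) = 2.
Linear factors from roots: (y).
Complete factorization: f(y) = (y)·(y^3 + y^2 + y + 2).
Factor degrees with multiplicity: 1 + 3 = 4.

1, 3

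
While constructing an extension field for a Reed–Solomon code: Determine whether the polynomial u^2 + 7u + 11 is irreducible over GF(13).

Write P(u) = u^2 + 7u + 11.
Check each element of GF(13) for a root: P(0)=11, P(1)=6, P(2)=3, P(3)=2, P(4)=3, P(5)=6, P(6)=11, P(7)=5, P(8)=1, P(9)=12, P(10)=12, P(11)=1, P(12)=5.
No roots. A degree-2 polynomial over a field with no linear factor is irreducible.

Yes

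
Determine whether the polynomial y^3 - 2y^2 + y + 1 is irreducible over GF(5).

Write g(y) = y^3 - 2y^2 + y + 1.
Check for roots in GF(5): g(0) = 1; g(1) = 1; g(2) = 3; g(3) = 3; g(4) = 2.
No roots. A degree-3 polynomial over a field with no linear factor is irreducible.

Yes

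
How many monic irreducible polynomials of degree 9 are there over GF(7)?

By the necklace-counting formula, N_7(9) = (1/9) Σ_{d|9} μ(9/d)·7^d.
Divisors of 9: 1, 3, 9; μ(9/d) for each: 0, -1, 1.
Σ = − 7^3 + 7^9 = 40353264.
N = 40353264/9 = 4483696.

4483696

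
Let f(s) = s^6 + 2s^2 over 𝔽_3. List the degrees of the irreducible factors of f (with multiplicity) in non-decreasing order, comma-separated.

1, 1, 1, 1, 2

Roots in 𝔽_3: f(0) = 0 → root; f(1) = 0 → root; f(2) = 0 → root.
Linear factors from roots: (s), (s + 2), (s + 1).
Complete factorization: f(s) = (s + 1)·(s + 2)·(s)^2·(s^2 + 1).
Factor degrees with multiplicity: 1 + 1 + 1 + 1 + 2 = 6.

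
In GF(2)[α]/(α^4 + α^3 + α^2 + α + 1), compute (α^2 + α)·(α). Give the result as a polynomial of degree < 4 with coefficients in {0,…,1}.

α^3 + α^2

Multiply in GF(2)[α]: (α^2 + α)·(α) = α^3 + α^2.
Reduced: α^3 + α^2.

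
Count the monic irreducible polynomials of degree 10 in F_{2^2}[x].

By the necklace-counting formula, N_4(10) = (1/10) Σ_{d|10} μ(10/d)·4^d.
Divisors of 10: 1, 2, 5, 10; μ(10/d) for each: 1, -1, -1, 1.
Σ = 4^1 − 4^2 − 4^5 + 4^10 = 1047540.
N = 1047540/10 = 104754.

104754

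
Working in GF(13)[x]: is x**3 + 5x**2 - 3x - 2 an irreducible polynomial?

Write g(x) = x**3 + 5x**2 - 3x - 2.
Check each element of GF(13) for a root: g(0)=11, g(1)=1, g(2)=7, g(3)=9, g(4)=0, g(5)=12, g(6)=12, g(7)=6, g(8)=0, g(9)=0, g(10)=12, g(11)=3, g(12)=5.
g(4) = 0, so (x − 4) divides g(x); g is reducible.

No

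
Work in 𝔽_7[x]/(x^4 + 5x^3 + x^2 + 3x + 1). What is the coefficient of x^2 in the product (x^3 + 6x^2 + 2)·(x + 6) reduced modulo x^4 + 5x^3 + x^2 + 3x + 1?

0

Multiply in 𝔽_7[x]: (x^3 + 6x^2 + 2)·(x + 6) = x^4 + 5x^3 + x^2 + 2x + 5.
Reduce using x^4 ≡ 2x^3 + 6x^2 + 4x + 6 (mod x^4 + 5x^3 + x^2 + 3x + 1).
Reduced: 6x + 4.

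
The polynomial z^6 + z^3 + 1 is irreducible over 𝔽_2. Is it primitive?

Write f(z) = z^6 + z^3 + 1.
|GF(2^6)^×| = 2^6 − 1 = 63. Prime factorization: 63 = 3^2·7.
f is primitive ⇔ z has order 63 in GF(2)[z]/(f), i.e. z^(63/q) ≠ 1 for each prime q | 63.
z^(21) mod f = z^3.
z^(9) mod f = 1
Since z^(9) = 1, the order of z divides 9 < 63; not primitive.

No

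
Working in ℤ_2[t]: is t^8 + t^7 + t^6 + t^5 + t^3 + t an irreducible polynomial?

Write f(t) = t^8 + t^7 + t^6 + t^5 + t^3 + t.
Check for roots in ℤ_2: f(0) = 0 → root; f(1) = 0 → root.
f(0) = 0, so (t) divides f(t); f is reducible.

No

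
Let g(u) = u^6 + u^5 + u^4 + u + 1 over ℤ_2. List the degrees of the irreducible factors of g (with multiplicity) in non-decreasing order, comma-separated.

Roots in ℤ_2: g(0) = 1; g(1) = 1.
Complete factorization: g(u) = (u^6 + u^5 + u^4 + u + 1).
Factor degrees with multiplicity: 6 = 6.

6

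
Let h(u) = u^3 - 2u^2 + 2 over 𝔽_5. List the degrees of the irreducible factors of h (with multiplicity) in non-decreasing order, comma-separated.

3

Roots in 𝔽_5: h(0) = 2; h(1) = 1; h(2) = 2; h(3) = 1; h(4) = 4.
Complete factorization: h(u) = (u^3 - 2u^2 + 2).
Factor degrees with multiplicity: 3 = 3.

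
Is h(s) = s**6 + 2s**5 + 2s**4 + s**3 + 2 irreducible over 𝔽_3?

Yes

Check for roots in 𝔽_3: h(0) = 2; h(1) = 2; h(2) = 2.
No roots, so no linear factors.
Monic irreducibles of degree 2 over GF(3): s**2 + 1, s**2 + s + 2, s**2 + 2s + 2.
None of them divide h (all give nonzero remainder).
Degree-3 irreducible divisors: test the 8 monic irreducibles of degree 3 over GF(3).
None of them divide h (all give nonzero remainder).
No irreducible factor of degree ≤ 3 exists, so h is irreducible over GF(3).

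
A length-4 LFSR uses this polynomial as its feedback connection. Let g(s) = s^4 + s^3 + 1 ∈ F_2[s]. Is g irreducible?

Yes

Check for roots in F_2: g(0) = 1; g(1) = 1.
No roots, so no linear factors.
Monic irreducibles of degree 2 over GF(2): s^2 + s + 1.
None of them divide g (all give nonzero remainder).
No irreducible factor of degree ≤ 2 exists, so g is irreducible over GF(2).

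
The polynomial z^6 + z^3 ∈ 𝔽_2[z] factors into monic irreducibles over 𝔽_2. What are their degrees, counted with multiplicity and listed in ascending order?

1, 1, 1, 1, 2

Write g(z) = z^6 + z^3.
Roots in 𝔽_2: g(0) = 0 → root; g(1) = 0 → root.
Linear factors from roots: (z), (z + 1).
Complete factorization: g(z) = (z + 1)·(z)^3·(z^2 + z + 1).
Factor degrees with multiplicity: 1 + 1 + 1 + 1 + 2 = 6.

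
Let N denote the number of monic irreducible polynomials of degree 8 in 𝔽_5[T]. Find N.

By the necklace-counting formula, N_5(8) = (1/8) Σ_{d|8} μ(8/d)·5^d.
Divisors of 8: 1, 2, 4, 8; μ(8/d) for each: 0, 0, -1, 1.
Σ = − 5^4 + 5^8 = 390000.
N = 390000/8 = 48750.

48750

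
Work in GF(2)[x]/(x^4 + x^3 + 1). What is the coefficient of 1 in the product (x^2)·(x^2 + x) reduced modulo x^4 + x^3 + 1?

1

Multiply in GF(2)[x]: (x^2)·(x^2 + x) = x^4 + x^3.
Reduce using x^4 ≡ x^3 + 1 (mod x^4 + x^3 + 1).
Reduced: 1.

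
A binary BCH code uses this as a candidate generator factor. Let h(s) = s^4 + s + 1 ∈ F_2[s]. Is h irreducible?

Yes

Check for roots in F_2: h(0) = 1; h(1) = 1.
No roots, so no linear factors.
Monic irreducibles of degree 2 over GF(2): s^2 + s + 1.
None of them divide h (all give nonzero remainder).
No irreducible factor of degree ≤ 2 exists, so h is irreducible over GF(2).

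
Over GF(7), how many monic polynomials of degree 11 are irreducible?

By the necklace-counting formula, N_7(11) = (1/11) Σ_{d|11} μ(11/d)·7^d.
Divisors of 11: 1, 11; μ(11/d) for each: -1, 1.
Σ = − 7^1 + 7^11 = 1977326736.
N = 1977326736/11 = 179756976.

179756976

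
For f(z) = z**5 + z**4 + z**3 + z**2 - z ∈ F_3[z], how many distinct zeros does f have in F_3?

Evaluate at each of the 3 elements of F_3:
f(0) = 0 → root; f(1) = 0 → root; f(2) = 1.
Roots: {0, 1}.

2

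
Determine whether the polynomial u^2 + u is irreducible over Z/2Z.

Write m(u) = u^2 + u.
Check for roots in Z/2Z: m(0) = 0 → root; m(1) = 0 → root.
m(0) = 0, so (u) divides m(u); m is reducible.

No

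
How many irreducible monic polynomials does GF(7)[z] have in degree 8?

The number of monic irreducibles of degree 8 over GF(7) is (1/8)·Σ_{d∣8} μ(8/d) 7^d.
Divisors of 8: 1, 2, 4, 8; μ(8/d) for each: 0, 0, -1, 1.
Σ = − 7^4 + 7^8 = 5762400.
N = 5762400/8 = 720300.

720300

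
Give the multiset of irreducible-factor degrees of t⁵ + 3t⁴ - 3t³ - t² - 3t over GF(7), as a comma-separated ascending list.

Write g(t) = t⁵ + 3t⁴ - 3t³ - t² - 3t.
Linear factors from roots: (t), (t + 2), (t + 1).
Complete factorization: g(t) = (t)·(t + 1)·(t + 2)·(t² + 2).
Factor degrees with multiplicity: 1 + 1 + 1 + 2 = 5.

1, 1, 1, 2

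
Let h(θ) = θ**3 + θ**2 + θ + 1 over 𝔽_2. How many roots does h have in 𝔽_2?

Evaluate at each of the 2 elements of 𝔽_2:
h(0) = 1; h(1) = 0 → root.
Roots: {1}.

1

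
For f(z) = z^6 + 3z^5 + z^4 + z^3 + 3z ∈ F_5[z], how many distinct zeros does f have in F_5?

Evaluate at each of the 5 elements of F_5:
f(0) = 0 → root; f(1) = 4; f(2) = 0 → root; f(3) = 0 → root; f(4) = 0 → root.
Roots: {0, 2, 3, 4}.

4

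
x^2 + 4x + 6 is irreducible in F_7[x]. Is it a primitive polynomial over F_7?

No

Write f(x) = x^2 + 4x + 6.
|GF(7^2)^×| = 7^2 − 1 = 48. Prime factorization: 48 = 2^4·3.
f is primitive ⇔ x has order 48 in GF(7)[x]/(f), i.e. x^(48/q) ≠ 1 for each prime q | 48.
x^(24) mod f = 6.
x^(16) mod f = 1
Since x^(16) = 1, the order of x divides 16 < 48; not primitive.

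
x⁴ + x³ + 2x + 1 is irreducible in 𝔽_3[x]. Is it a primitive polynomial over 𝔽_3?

No

Write f(x) = x⁴ + x³ + 2x + 1.
|GF(3^4)^×| = 3^4 − 1 = 80. Prime factorization: 80 = 2^4·5.
f is primitive ⇔ x has order 80 in GF(3)[x]/(f), i.e. x^(80/q) ≠ 1 for each prime q | 80.
x^(40) mod f = 1
x^(16) mod f = 2x² + x + 1.
Since x^(40) = 1, the order of x divides 40 < 80; not primitive.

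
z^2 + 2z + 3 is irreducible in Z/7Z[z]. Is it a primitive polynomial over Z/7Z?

Yes

Write f(z) = z^2 + 2z + 3.
|GF(7^2)^×| = 7^2 − 1 = 48. Prime factorization: 48 = 2^4·3.
f is primitive ⇔ z has order 48 in GF(7)[z]/(f), i.e. z^(48/q) ≠ 1 for each prime q | 48.
z^(24) mod f = 6.
z^(16) mod f = 2.
None equal 1, so z has full order 48; f is primitive.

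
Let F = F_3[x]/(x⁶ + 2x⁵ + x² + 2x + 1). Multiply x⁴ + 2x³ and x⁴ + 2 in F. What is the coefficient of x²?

Multiply in F_3[x]: (x⁴ + 2x³)·(x⁴ + 2) = x⁸ + 2x⁷ + 2x⁴ + x³.
Reduce using x⁶ ≡ x⁵ + 2x² + x + 2 (mod x⁶ + 2x⁵ + x² + 2x + 1).
Reduced: x⁴ + 2x³ + 2x².

2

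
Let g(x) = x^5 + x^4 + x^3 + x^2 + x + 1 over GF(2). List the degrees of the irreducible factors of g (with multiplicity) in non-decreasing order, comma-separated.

Roots in GF(2): g(0) = 1; g(1) = 0 → root.
Linear factors from roots: (x + 1).
Complete factorization: g(x) = (x + 1)·(x^2 + x + 1)^2.
Factor degrees with multiplicity: 1 + 2 + 2 = 5.

1, 2, 2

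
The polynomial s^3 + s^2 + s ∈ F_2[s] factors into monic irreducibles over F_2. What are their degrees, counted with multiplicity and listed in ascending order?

1, 2

Write h(s) = s^3 + s^2 + s.
Roots in F_2: h(0) = 0 → root; h(1) = 1.
Linear factors from roots: (s).
Complete factorization: h(s) = (s)·(s^2 + s + 1).
Factor degrees with multiplicity: 1 + 2 = 3.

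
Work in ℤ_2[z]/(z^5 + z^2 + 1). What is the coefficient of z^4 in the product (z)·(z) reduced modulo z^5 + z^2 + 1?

0

Multiply in ℤ_2[z]: (z)·(z) = z^2.
Reduced: z^2.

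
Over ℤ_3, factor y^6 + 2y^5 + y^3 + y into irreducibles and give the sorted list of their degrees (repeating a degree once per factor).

Write f(y) = y^6 + 2y^5 + y^3 + y.
Roots in ℤ_3: f(0) = 0 → root; f(1) = 2; f(2) = 0 → root.
Linear factors from roots: (y), (y + 1).
Complete factorization: f(y) = (y)·(y + 1)·(y^2 + 2y + 2)^2.
Factor degrees with multiplicity: 1 + 1 + 2 + 2 = 6.

1, 1, 2, 2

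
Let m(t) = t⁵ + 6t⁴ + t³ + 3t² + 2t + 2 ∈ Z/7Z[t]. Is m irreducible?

No

Check for roots in Z/7Z: m(0) = 2; m(1) = 1; m(2) = 0 → root; m(3) = 0 → root; m(4) = 1; m(5) = 3; m(6) = 0 → root.
m(2) = 0, so (t − 2) divides m(t); m is reducible.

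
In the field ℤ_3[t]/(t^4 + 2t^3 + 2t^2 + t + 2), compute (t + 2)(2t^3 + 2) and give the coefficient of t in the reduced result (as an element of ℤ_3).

Multiply in ℤ_3[t]: (t + 2)·(2t^3 + 2) = 2t^4 + t^3 + 2t + 1.
Reduce using t^4 ≡ t^3 + t^2 + 2t + 1 (mod t^4 + 2t^3 + 2t^2 + t + 2).
Reduced: 2t^2.

0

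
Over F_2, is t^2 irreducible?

No

Write g(t) = t^2.
Check for roots in F_2: g(0) = 0 → root; g(1) = 1.
g(0) = 0, so (t) divides g(t); g is reducible.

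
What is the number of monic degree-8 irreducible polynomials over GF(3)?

810

By the necklace-counting formula, N_3(8) = (1/8) Σ_{d|8} μ(8/d)·3^d.
Divisors of 8: 1, 2, 4, 8; μ(8/d) for each: 0, 0, -1, 1.
Σ = − 3^4 + 3^8 = 6480.
N = 6480/8 = 810.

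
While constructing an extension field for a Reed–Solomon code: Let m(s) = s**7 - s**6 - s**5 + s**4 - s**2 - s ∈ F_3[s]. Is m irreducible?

No

Check for roots in F_3: m(0) = 0 → root; m(1) = 1; m(2) = 0 → root.
m(0) = 0, so (s) divides m(s); m is reducible.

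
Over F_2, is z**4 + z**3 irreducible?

No

Write f(z) = z**4 + z**3.
Check for roots in F_2: f(0) = 0 → root; f(1) = 0 → root.
f(0) = 0, so (z) divides f(z); f is reducible.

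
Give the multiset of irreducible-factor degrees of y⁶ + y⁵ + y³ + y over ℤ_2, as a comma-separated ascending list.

1, 1, 4

Write g(y) = y⁶ + y⁵ + y³ + y.
Roots in ℤ_2: g(0) = 0 → root; g(1) = 0 → root.
Linear factors from roots: (y), (y + 1).
Complete factorization: g(y) = (y)·(y + 1)·(y⁴ + y + 1).
Factor degrees with multiplicity: 1 + 1 + 4 = 6.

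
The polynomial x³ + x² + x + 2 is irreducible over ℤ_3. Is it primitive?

No

Write f(x) = x³ + x² + x + 2.
|GF(3^3)^×| = 3^3 − 1 = 26. Prime factorization: 26 = 2·13.
f is primitive ⇔ x has order 26 in GF(3)[x]/(f), i.e. x^(26/q) ≠ 1 for each prime q | 26.
x^(13) mod f = 1
x^(2) mod f = x².
Since x^(13) = 1, the order of x divides 13 < 26; not primitive.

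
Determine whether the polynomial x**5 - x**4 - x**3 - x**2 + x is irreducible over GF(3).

No

Write P(x) = x**5 - x**4 - x**3 - x**2 + x.
Check for roots in GF(3): P(0) = 0 → root; P(1) = 2; P(2) = 0 → root.
P(0) = 0, so (x) divides P(x); P is reducible.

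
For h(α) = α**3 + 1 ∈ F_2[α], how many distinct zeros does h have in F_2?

Evaluate at each of the 2 elements of F_2:
h(0) = 1; h(1) = 0 → root.
Roots: {1}.

1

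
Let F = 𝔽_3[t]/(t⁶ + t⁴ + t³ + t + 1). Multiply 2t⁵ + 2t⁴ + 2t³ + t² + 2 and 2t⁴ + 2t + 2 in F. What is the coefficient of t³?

Multiply in 𝔽_3[t]: (2t⁵ + 2t⁴ + 2t³ + t² + 2)·(2t⁴ + 2t + 2) = t⁹ + t⁸ + t⁷ + 2t⁵ + 2t² + t + 1.
Reduce using t⁶ ≡ 2t⁴ + 2t³ + 2t + 2 (mod t⁶ + t⁴ + t³ + t + 1).
Reduced: t⁵ + t⁴ + t².

0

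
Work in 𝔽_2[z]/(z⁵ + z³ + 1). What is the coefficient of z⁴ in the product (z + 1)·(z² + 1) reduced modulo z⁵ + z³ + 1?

0

Multiply in 𝔽_2[z]: (z + 1)·(z² + 1) = z³ + z² + z + 1.
Reduced: z³ + z² + z + 1.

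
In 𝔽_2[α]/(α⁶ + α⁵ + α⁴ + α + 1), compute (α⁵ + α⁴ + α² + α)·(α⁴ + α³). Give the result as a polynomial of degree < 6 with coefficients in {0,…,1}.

Multiply in 𝔽_2[α]: (α⁵ + α⁴ + α² + α)·(α⁴ + α³) = α⁹ + α⁷ + α⁶ + α⁴.
Reduce using α⁶ ≡ α⁵ + α⁴ + α + 1 (mod α⁶ + α⁵ + α⁴ + α + 1).
Reduced: α⁴ + 1.

α^4 + 1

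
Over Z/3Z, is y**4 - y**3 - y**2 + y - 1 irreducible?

Write m(y) = y**4 - y**3 - y**2 + y - 1.
Check for roots in Z/3Z: m(0) = 2; m(1) = 2; m(2) = 2.
No roots, so no linear factors.
Monic irreducibles of degree 2 over GF(3): y**2 + 1, y**2 + y - 1, y**2 - y - 1.
None of them divide m (all give nonzero remainder).
No irreducible factor of degree ≤ 2 exists, so m is irreducible over GF(3).

Yes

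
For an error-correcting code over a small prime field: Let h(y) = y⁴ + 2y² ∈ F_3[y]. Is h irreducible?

Check for roots in F_3: h(0) = 0 → root; h(1) = 0 → root; h(2) = 0 → root.
h(0) = 0, so (y) divides h(y); h is reducible.

No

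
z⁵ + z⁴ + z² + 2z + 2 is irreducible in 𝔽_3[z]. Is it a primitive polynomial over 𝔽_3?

Write f(z) = z⁵ + z⁴ + z² + 2z + 2.
|GF(3^5)^×| = 3^5 − 1 = 242. Prime factorization: 242 = 2·11^2.
f is primitive ⇔ z has order 242 in GF(3)[z]/(f), i.e. z^(242/q) ≠ 1 for each prime q | 242.
z^(121) mod f = 1
z^(22) mod f = z⁴ + 2z³ + 2.
Since z^(121) = 1, the order of z divides 121 < 242; not primitive.

No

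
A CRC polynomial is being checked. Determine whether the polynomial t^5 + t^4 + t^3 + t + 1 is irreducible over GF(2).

Yes

Write P(t) = t^5 + t^4 + t^3 + t + 1.
Check for roots in GF(2): P(0) = 1; P(1) = 1.
No roots, so no linear factors.
Monic irreducibles of degree 2 over GF(2): t^2 + t + 1.
None of them divide P (all give nonzero remainder).
No irreducible factor of degree ≤ 2 exists, so P is irreducible over GF(2).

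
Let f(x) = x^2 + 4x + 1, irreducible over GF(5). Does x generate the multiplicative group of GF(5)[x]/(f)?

|GF(5^2)^×| = 5^2 − 1 = 24. Prime factorization: 24 = 2^3·3.
f is primitive ⇔ x has order 24 in GF(5)[x]/(f), i.e. x^(24/q) ≠ 1 for each prime q | 24.
x^(12) mod f = 1
x^(8) mod f = x + 4.
Since x^(12) = 1, the order of x divides 12 < 24; not primitive.

No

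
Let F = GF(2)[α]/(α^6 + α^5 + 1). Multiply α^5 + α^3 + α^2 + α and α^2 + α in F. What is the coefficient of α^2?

1

Multiply in GF(2)[α]: (α^5 + α^3 + α^2 + α)·(α^2 + α) = α^7 + α^6 + α^5 + α^2.
Reduce using α^6 ≡ α^5 + 1 (mod α^6 + α^5 + 1).
Reduced: α^5 + α^2 + α.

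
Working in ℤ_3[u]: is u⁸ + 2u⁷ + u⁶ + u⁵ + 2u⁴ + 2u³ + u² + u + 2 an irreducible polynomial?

Write g(u) = u⁸ + 2u⁷ + u⁶ + u⁵ + 2u⁴ + 2u³ + u² + u + 2.
Check for roots in ℤ_3: g(0) = 2; g(1) = 1; g(2) = 1.
No roots, so no linear factors.
Monic irreducibles of degree 2 over GF(3): u² + 1, u² + u + 2, u² + 2u + 2.
None of them divide g (all give nonzero remainder).
Degree-3 irreducible divisors: test the 8 monic irreducibles of degree 3 over GF(3).
None of them divide g (all give nonzero remainder).
Degree-4 irreducible divisors: test the 18 monic irreducibles of degree 4 over GF(3).
None of them divide g (all give nonzero remainder).
No irreducible factor of degree ≤ 4 exists, so g is irreducible over GF(3).

Yes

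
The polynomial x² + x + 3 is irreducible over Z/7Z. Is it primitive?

Write f(x) = x² + x + 3.
|GF(7^2)^×| = 7^2 − 1 = 48. Prime factorization: 48 = 2^4·3.
f is primitive ⇔ x has order 48 in GF(7)[x]/(f), i.e. x^(48/q) ≠ 1 for each prime q | 48.
x^(24) mod f = 6.
x^(16) mod f = 2.
None equal 1, so x has full order 48; f is primitive.

Yes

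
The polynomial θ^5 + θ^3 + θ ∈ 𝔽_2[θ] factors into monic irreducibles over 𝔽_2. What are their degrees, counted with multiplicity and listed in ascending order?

Write f(θ) = θ^5 + θ^3 + θ.
Roots in 𝔽_2: f(0) = 0 → root; f(1) = 1.
Linear factors from roots: (θ).
Complete factorization: f(θ) = (θ)·(θ^2 + θ + 1)^2.
Factor degrees with multiplicity: 1 + 2 + 2 = 5.

1, 2, 2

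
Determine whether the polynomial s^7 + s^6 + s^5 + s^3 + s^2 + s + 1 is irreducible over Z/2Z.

Write P(s) = s^7 + s^6 + s^5 + s^3 + s^2 + s + 1.
Check for roots in Z/2Z: P(0) = 1; P(1) = 1.
No roots, so no linear factors.
Monic irreducibles of degree 2 over GF(2): s^2 + s + 1.
None of them divide P (all give nonzero remainder).
Monic irreducibles of degree 3 over GF(2): s^3 + s + 1, s^3 + s^2 + 1.
None of them divide P (all give nonzero remainder).
No irreducible factor of degree ≤ 3 exists, so P is irreducible over GF(2).

Yes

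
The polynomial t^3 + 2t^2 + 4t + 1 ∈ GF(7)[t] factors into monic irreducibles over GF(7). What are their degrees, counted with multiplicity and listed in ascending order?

Write f(t) = t^3 + 2t^2 + 4t + 1.
Linear factors from roots: (t + 2).
Complete factorization: f(t) = (t + 2)·(t^2 + 4).
Factor degrees with multiplicity: 1 + 2 = 3.

1, 2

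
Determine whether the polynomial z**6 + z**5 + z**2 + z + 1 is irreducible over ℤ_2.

Write g(z) = z**6 + z**5 + z**2 + z + 1.
Check for roots in ℤ_2: g(0) = 1; g(1) = 1.
No roots, so no linear factors.
Monic irreducibles of degree 2 over GF(2): z**2 + z + 1.
None of them divide g (all give nonzero remainder).
Monic irreducibles of degree 3 over GF(2): z**3 + z + 1, z**3 + z**2 + 1.
None of them divide g (all give nonzero remainder).
No irreducible factor of degree ≤ 3 exists, so g is irreducible over GF(2).

Yes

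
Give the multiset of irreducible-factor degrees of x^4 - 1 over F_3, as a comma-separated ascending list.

Write g(x) = x^4 - 1.
Roots in F_3: g(0) = 2; g(1) = 0 → root; g(2) = 0 → root.
Linear factors from roots: (x - 1), (x + 1).
Complete factorization: g(x) = (x + 1)·(x - 1)·(x^2 + 1).
Factor degrees with multiplicity: 1 + 1 + 2 = 4.

1, 1, 2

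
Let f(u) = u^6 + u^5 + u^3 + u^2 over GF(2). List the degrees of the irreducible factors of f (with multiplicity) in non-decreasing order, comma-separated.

Roots in GF(2): f(0) = 0 → root; f(1) = 0 → root.
Linear factors from roots: (u), (u + 1).
Complete factorization: f(u) = (u)^2·(u + 1)^2·(u^2 + u + 1).
Factor degrees with multiplicity: 1 + 1 + 1 + 1 + 2 = 6.

1, 1, 1, 1, 2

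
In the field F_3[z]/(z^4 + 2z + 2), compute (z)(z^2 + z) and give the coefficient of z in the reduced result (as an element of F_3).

0

Multiply in F_3[z]: (z)·(z^2 + z) = z^3 + z^2.
Reduced: z^3 + z^2.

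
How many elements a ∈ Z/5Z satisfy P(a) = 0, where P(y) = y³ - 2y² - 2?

1

Evaluate at each of the 5 elements of Z/5Z:
P(0) = 3; P(1) = 2; P(2) = 3; P(3) = 2; P(4) = 0 → root.
Roots: {4}.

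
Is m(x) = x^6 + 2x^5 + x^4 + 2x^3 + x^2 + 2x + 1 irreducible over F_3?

Yes

Check for roots in F_3: m(0) = 1; m(1) = 1; m(2) = 1.
No roots, so no linear factors.
Monic irreducibles of degree 2 over GF(3): x^2 + 1, x^2 + x + 2, x^2 + 2x + 2.
None of them divide m (all give nonzero remainder).
Degree-3 irreducible divisors: test the 8 monic irreducibles of degree 3 over GF(3).
None of them divide m (all give nonzero remainder).
No irreducible factor of degree ≤ 3 exists, so m is irreducible over GF(3).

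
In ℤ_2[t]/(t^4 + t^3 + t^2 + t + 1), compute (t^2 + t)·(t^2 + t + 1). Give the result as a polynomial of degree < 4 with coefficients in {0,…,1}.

t^3 + t^2 + 1

Multiply in ℤ_2[t]: (t^2 + t)·(t^2 + t + 1) = t^4 + t.
Reduce using t^4 ≡ t^3 + t^2 + t + 1 (mod t^4 + t^3 + t^2 + t + 1).
Reduced: t^3 + t^2 + 1.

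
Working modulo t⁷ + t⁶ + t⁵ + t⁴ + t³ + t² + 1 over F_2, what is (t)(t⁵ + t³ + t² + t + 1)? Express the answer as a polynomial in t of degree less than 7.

t^6 + t^4 + t^3 + t^2 + t

Multiply in F_2[t]: (t)·(t⁵ + t³ + t² + t + 1) = t⁶ + t⁴ + t³ + t² + t.
Reduced: t⁶ + t⁴ + t³ + t² + t.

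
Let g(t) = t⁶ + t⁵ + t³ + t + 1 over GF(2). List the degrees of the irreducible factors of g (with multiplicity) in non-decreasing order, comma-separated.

Roots in GF(2): g(0) = 1; g(1) = 1.
Complete factorization: g(t) = (t² + t + 1)^3.
Factor degrees with multiplicity: 2 + 2 + 2 = 6.

2, 2, 2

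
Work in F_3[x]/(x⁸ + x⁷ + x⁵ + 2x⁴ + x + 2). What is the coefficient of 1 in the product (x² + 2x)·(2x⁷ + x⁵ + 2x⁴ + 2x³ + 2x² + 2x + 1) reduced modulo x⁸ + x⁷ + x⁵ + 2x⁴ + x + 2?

Multiply in F_3[x]: (x² + 2x)·(2x⁷ + x⁵ + 2x⁴ + 2x³ + 2x² + 2x + 1) = 2x⁹ + x⁸ + x⁷ + x⁶ + 2x² + 2x.
Reduce using x⁸ ≡ 2x⁷ + 2x⁵ + x⁴ + 2x + 1 (mod x⁸ + x⁷ + x⁵ + 2x⁴ + x + 2).
Reduced: 2x⁷ + 2x⁶ + 2x⁴ + 2x + 2.

2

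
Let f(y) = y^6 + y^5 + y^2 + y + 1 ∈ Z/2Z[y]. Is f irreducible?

Check for roots in Z/2Z: f(0) = 1; f(1) = 1.
No roots, so no linear factors.
Monic irreducibles of degree 2 over GF(2): y^2 + y + 1.
None of them divide f (all give nonzero remainder).
Monic irreducibles of degree 3 over GF(2): y^3 + y + 1, y^3 + y^2 + 1.
None of them divide f (all give nonzero remainder).
No irreducible factor of degree ≤ 3 exists, so f is irreducible over GF(2).

Yes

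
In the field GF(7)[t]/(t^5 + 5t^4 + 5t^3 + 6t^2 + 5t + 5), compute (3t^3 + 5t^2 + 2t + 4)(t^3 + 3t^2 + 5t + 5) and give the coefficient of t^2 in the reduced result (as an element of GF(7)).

3

Multiply in GF(7)[t]: (3t^3 + 5t^2 + 2t + 4)·(t^3 + 3t^2 + 5t + 5) = 3t^6 + 4t^4 + t^3 + 5t^2 + 2t + 6.
Reduce using t^5 ≡ 2t^4 + 2t^3 + t^2 + 2t + 2 (mod t^5 + 5t^4 + 5t^3 + 6t^2 + 5t + 5).
Reduced: t^4 + 2t^3 + 3t^2 + 6t + 4.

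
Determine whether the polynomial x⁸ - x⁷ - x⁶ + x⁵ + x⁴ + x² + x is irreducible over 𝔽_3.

Write f(x) = x⁸ - x⁷ - x⁶ + x⁵ + x⁴ + x² + x.
Check for roots in 𝔽_3: f(0) = 0 → root; f(1) = 0 → root; f(2) = 1.
f(0) = 0, so (x) divides f(x); f is reducible.

No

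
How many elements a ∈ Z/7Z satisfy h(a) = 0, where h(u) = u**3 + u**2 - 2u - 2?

3

Evaluate at each of the 7 elements of Z/7Z:
h(0) = 5; h(1) = 5; h(2) = 6; h(3) = 0 → root; h(4) = 0 → root; h(5) = 5; h(6) = 0 → root.
Roots: {3, 4, 6}.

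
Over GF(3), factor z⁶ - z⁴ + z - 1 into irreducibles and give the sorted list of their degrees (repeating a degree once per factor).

Write f(z) = z⁶ - z⁴ + z - 1.
Roots in GF(3): f(0) = 2; f(1) = 0 → root; f(2) = 1.
Linear factors from roots: (z - 1).
Complete factorization: f(z) = (z - 1)^3·(z³ - z + 1).
Factor degrees with multiplicity: 1 + 1 + 1 + 3 = 6.

1, 1, 1, 3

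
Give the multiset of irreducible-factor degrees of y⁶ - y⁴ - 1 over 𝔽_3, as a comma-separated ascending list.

2, 4

Write h(y) = y⁶ - y⁴ - 1.
Roots in 𝔽_3: h(0) = 2; h(1) = 2; h(2) = 2.
Complete factorization: h(y) = (y² + 1)·(y⁴ + y² - 1).
Factor degrees with multiplicity: 2 + 4 = 6.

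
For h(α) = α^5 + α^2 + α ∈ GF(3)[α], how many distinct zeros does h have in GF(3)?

Evaluate at each of the 3 elements of GF(3):
h(0) = 0 → root; h(1) = 0 → root; h(2) = 2.
Roots: {0, 1}.

2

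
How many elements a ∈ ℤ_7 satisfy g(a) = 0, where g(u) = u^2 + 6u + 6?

0

Evaluate at each of the 7 elements of ℤ_7:
g(0) = 6; g(1) = 6; g(2) = 1; g(3) = 5; g(4) = 4; g(5) = 5; g(6) = 1.
No element is a root.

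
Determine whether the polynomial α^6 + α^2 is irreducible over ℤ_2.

Write g(α) = α^6 + α^2.
Check for roots in ℤ_2: g(0) = 0 → root; g(1) = 0 → root.
g(0) = 0, so (α) divides g(α); g is reducible.

No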